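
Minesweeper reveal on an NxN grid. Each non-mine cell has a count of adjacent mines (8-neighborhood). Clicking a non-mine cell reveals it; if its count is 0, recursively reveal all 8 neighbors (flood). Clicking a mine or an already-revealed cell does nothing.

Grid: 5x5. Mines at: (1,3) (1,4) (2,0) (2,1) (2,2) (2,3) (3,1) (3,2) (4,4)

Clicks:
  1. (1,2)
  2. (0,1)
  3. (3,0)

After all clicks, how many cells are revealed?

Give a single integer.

Click 1 (1,2) count=4: revealed 1 new [(1,2)] -> total=1
Click 2 (0,1) count=0: revealed 5 new [(0,0) (0,1) (0,2) (1,0) (1,1)] -> total=6
Click 3 (3,0) count=3: revealed 1 new [(3,0)] -> total=7

Answer: 7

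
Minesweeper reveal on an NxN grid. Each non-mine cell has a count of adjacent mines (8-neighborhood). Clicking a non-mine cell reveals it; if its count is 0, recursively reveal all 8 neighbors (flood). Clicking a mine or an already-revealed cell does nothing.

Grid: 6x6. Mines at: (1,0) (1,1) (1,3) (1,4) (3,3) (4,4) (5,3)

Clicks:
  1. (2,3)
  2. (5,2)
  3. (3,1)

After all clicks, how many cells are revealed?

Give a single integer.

Click 1 (2,3) count=3: revealed 1 new [(2,3)] -> total=1
Click 2 (5,2) count=1: revealed 1 new [(5,2)] -> total=2
Click 3 (3,1) count=0: revealed 11 new [(2,0) (2,1) (2,2) (3,0) (3,1) (3,2) (4,0) (4,1) (4,2) (5,0) (5,1)] -> total=13

Answer: 13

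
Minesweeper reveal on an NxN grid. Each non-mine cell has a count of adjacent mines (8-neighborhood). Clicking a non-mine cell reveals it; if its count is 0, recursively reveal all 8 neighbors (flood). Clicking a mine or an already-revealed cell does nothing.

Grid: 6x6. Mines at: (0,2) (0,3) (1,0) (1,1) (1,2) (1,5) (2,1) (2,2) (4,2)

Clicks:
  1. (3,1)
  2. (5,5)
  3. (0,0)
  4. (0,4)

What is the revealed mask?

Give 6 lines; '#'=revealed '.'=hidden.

Answer: #...#.
......
...###
.#.###
...###
...###

Derivation:
Click 1 (3,1) count=3: revealed 1 new [(3,1)] -> total=1
Click 2 (5,5) count=0: revealed 12 new [(2,3) (2,4) (2,5) (3,3) (3,4) (3,5) (4,3) (4,4) (4,5) (5,3) (5,4) (5,5)] -> total=13
Click 3 (0,0) count=2: revealed 1 new [(0,0)] -> total=14
Click 4 (0,4) count=2: revealed 1 new [(0,4)] -> total=15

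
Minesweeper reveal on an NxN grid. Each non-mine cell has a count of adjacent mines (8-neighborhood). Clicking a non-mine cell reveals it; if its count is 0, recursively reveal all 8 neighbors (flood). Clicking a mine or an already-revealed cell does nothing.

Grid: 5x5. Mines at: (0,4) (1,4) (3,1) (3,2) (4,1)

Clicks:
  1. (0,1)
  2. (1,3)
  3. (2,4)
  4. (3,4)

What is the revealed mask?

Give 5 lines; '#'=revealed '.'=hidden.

Click 1 (0,1) count=0: revealed 12 new [(0,0) (0,1) (0,2) (0,3) (1,0) (1,1) (1,2) (1,3) (2,0) (2,1) (2,2) (2,3)] -> total=12
Click 2 (1,3) count=2: revealed 0 new [(none)] -> total=12
Click 3 (2,4) count=1: revealed 1 new [(2,4)] -> total=13
Click 4 (3,4) count=0: revealed 4 new [(3,3) (3,4) (4,3) (4,4)] -> total=17

Answer: ####.
####.
#####
...##
...##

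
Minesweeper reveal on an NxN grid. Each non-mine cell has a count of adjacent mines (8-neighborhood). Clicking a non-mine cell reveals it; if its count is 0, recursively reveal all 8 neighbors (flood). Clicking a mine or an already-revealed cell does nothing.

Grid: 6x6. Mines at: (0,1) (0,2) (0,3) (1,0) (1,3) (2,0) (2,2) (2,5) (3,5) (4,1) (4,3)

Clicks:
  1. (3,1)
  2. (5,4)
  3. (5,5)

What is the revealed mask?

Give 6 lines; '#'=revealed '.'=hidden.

Click 1 (3,1) count=3: revealed 1 new [(3,1)] -> total=1
Click 2 (5,4) count=1: revealed 1 new [(5,4)] -> total=2
Click 3 (5,5) count=0: revealed 3 new [(4,4) (4,5) (5,5)] -> total=5

Answer: ......
......
......
.#....
....##
....##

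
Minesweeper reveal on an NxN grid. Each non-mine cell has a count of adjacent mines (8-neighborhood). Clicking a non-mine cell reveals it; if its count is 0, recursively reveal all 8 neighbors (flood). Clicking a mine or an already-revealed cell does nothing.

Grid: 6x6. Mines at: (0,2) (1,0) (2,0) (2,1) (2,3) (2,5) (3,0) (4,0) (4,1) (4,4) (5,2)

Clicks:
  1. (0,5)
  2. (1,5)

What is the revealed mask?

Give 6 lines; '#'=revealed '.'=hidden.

Click 1 (0,5) count=0: revealed 6 new [(0,3) (0,4) (0,5) (1,3) (1,4) (1,5)] -> total=6
Click 2 (1,5) count=1: revealed 0 new [(none)] -> total=6

Answer: ...###
...###
......
......
......
......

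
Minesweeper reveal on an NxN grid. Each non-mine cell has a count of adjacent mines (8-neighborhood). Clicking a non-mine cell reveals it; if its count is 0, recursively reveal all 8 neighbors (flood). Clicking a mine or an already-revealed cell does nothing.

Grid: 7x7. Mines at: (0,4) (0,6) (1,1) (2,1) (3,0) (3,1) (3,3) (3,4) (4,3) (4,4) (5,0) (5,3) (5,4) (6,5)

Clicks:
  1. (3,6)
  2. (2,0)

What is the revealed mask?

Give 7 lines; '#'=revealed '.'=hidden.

Click 1 (3,6) count=0: revealed 10 new [(1,5) (1,6) (2,5) (2,6) (3,5) (3,6) (4,5) (4,6) (5,5) (5,6)] -> total=10
Click 2 (2,0) count=4: revealed 1 new [(2,0)] -> total=11

Answer: .......
.....##
#....##
.....##
.....##
.....##
.......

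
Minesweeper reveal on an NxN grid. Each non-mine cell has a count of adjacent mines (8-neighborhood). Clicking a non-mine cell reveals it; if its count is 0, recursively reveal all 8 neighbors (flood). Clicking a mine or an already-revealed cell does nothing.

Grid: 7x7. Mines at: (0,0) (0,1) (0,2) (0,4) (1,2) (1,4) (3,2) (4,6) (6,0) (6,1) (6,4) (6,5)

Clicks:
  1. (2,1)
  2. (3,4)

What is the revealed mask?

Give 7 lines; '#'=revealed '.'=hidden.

Click 1 (2,1) count=2: revealed 1 new [(2,1)] -> total=1
Click 2 (3,4) count=0: revealed 12 new [(2,3) (2,4) (2,5) (3,3) (3,4) (3,5) (4,3) (4,4) (4,5) (5,3) (5,4) (5,5)] -> total=13

Answer: .......
.......
.#.###.
...###.
...###.
...###.
.......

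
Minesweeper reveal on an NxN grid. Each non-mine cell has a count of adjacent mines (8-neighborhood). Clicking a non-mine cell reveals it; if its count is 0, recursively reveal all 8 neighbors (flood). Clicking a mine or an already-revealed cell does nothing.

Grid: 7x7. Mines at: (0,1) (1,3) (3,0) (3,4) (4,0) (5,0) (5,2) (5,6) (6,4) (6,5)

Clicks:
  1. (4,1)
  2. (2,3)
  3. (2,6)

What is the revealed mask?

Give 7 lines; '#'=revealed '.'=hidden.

Answer: ....###
....###
...####
.....##
.#...##
.......
.......

Derivation:
Click 1 (4,1) count=4: revealed 1 new [(4,1)] -> total=1
Click 2 (2,3) count=2: revealed 1 new [(2,3)] -> total=2
Click 3 (2,6) count=0: revealed 13 new [(0,4) (0,5) (0,6) (1,4) (1,5) (1,6) (2,4) (2,5) (2,6) (3,5) (3,6) (4,5) (4,6)] -> total=15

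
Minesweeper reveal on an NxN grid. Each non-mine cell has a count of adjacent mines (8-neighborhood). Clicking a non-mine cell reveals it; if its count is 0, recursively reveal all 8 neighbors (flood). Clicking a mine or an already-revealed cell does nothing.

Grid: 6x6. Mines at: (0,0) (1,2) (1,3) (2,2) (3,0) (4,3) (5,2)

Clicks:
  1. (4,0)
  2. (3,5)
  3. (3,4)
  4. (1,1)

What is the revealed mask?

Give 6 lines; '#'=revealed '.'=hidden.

Answer: ....##
.#..##
....##
....##
#...##
....##

Derivation:
Click 1 (4,0) count=1: revealed 1 new [(4,0)] -> total=1
Click 2 (3,5) count=0: revealed 12 new [(0,4) (0,5) (1,4) (1,5) (2,4) (2,5) (3,4) (3,5) (4,4) (4,5) (5,4) (5,5)] -> total=13
Click 3 (3,4) count=1: revealed 0 new [(none)] -> total=13
Click 4 (1,1) count=3: revealed 1 new [(1,1)] -> total=14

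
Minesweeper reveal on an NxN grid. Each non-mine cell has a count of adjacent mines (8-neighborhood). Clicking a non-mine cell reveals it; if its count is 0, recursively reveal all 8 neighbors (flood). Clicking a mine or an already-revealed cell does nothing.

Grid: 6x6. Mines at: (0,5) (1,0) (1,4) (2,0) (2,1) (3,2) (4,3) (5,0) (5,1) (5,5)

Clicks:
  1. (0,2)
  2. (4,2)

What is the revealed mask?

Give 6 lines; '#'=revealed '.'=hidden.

Click 1 (0,2) count=0: revealed 6 new [(0,1) (0,2) (0,3) (1,1) (1,2) (1,3)] -> total=6
Click 2 (4,2) count=3: revealed 1 new [(4,2)] -> total=7

Answer: .###..
.###..
......
......
..#...
......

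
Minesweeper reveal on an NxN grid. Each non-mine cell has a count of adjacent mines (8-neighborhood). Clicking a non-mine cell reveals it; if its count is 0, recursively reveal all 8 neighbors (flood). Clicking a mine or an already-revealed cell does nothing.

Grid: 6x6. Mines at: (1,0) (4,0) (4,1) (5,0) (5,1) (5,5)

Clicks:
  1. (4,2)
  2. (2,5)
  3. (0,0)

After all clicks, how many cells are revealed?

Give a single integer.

Click 1 (4,2) count=2: revealed 1 new [(4,2)] -> total=1
Click 2 (2,5) count=0: revealed 26 new [(0,1) (0,2) (0,3) (0,4) (0,5) (1,1) (1,2) (1,3) (1,4) (1,5) (2,1) (2,2) (2,3) (2,4) (2,5) (3,1) (3,2) (3,3) (3,4) (3,5) (4,3) (4,4) (4,5) (5,2) (5,3) (5,4)] -> total=27
Click 3 (0,0) count=1: revealed 1 new [(0,0)] -> total=28

Answer: 28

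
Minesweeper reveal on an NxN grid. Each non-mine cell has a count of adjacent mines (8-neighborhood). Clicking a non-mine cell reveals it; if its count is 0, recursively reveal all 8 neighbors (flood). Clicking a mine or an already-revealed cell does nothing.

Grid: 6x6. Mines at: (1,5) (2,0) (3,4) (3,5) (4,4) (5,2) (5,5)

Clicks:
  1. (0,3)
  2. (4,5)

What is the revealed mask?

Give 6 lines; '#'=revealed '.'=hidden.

Answer: #####.
#####.
.####.
.###..
.###.#
......

Derivation:
Click 1 (0,3) count=0: revealed 20 new [(0,0) (0,1) (0,2) (0,3) (0,4) (1,0) (1,1) (1,2) (1,3) (1,4) (2,1) (2,2) (2,3) (2,4) (3,1) (3,2) (3,3) (4,1) (4,2) (4,3)] -> total=20
Click 2 (4,5) count=4: revealed 1 new [(4,5)] -> total=21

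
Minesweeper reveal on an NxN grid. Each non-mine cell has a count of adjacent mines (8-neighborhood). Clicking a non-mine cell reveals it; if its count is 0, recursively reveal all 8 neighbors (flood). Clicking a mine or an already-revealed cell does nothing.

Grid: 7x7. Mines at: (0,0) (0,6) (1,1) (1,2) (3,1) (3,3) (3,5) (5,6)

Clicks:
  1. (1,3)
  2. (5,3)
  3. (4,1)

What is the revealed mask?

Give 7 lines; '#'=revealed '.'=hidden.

Click 1 (1,3) count=1: revealed 1 new [(1,3)] -> total=1
Click 2 (5,3) count=0: revealed 18 new [(4,0) (4,1) (4,2) (4,3) (4,4) (4,5) (5,0) (5,1) (5,2) (5,3) (5,4) (5,5) (6,0) (6,1) (6,2) (6,3) (6,4) (6,5)] -> total=19
Click 3 (4,1) count=1: revealed 0 new [(none)] -> total=19

Answer: .......
...#...
.......
.......
######.
######.
######.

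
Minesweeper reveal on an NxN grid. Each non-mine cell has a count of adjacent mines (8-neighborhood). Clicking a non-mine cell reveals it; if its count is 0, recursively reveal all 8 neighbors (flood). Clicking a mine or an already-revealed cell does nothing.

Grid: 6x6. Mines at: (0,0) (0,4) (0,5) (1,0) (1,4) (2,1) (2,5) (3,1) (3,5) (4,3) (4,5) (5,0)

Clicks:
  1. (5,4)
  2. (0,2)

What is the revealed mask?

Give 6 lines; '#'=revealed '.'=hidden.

Click 1 (5,4) count=2: revealed 1 new [(5,4)] -> total=1
Click 2 (0,2) count=0: revealed 6 new [(0,1) (0,2) (0,3) (1,1) (1,2) (1,3)] -> total=7

Answer: .###..
.###..
......
......
......
....#.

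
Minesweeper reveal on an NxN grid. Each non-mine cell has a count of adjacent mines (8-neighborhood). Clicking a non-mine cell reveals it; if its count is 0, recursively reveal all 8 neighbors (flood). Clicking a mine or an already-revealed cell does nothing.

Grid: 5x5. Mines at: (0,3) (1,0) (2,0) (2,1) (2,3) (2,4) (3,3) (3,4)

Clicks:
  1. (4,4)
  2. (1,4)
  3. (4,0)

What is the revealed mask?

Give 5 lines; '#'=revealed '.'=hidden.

Click 1 (4,4) count=2: revealed 1 new [(4,4)] -> total=1
Click 2 (1,4) count=3: revealed 1 new [(1,4)] -> total=2
Click 3 (4,0) count=0: revealed 6 new [(3,0) (3,1) (3,2) (4,0) (4,1) (4,2)] -> total=8

Answer: .....
....#
.....
###..
###.#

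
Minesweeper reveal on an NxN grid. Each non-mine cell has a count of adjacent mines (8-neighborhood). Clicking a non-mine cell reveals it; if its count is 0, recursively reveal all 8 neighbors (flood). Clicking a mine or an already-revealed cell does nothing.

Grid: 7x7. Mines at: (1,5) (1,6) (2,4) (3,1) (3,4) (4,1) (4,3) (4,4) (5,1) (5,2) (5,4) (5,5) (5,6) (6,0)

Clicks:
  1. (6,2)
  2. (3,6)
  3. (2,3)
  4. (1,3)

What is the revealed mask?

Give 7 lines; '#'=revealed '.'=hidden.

Click 1 (6,2) count=2: revealed 1 new [(6,2)] -> total=1
Click 2 (3,6) count=0: revealed 6 new [(2,5) (2,6) (3,5) (3,6) (4,5) (4,6)] -> total=7
Click 3 (2,3) count=2: revealed 1 new [(2,3)] -> total=8
Click 4 (1,3) count=1: revealed 1 new [(1,3)] -> total=9

Answer: .......
...#...
...#.##
.....##
.....##
.......
..#....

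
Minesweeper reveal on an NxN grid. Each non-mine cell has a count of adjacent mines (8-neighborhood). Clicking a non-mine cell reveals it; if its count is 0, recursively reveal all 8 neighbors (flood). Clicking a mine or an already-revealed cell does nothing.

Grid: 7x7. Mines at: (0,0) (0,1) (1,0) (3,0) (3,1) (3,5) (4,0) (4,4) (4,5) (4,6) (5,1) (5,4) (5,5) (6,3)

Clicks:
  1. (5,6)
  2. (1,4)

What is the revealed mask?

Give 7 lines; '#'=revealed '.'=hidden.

Click 1 (5,6) count=3: revealed 1 new [(5,6)] -> total=1
Click 2 (1,4) count=0: revealed 18 new [(0,2) (0,3) (0,4) (0,5) (0,6) (1,2) (1,3) (1,4) (1,5) (1,6) (2,2) (2,3) (2,4) (2,5) (2,6) (3,2) (3,3) (3,4)] -> total=19

Answer: ..#####
..#####
..#####
..###..
.......
......#
.......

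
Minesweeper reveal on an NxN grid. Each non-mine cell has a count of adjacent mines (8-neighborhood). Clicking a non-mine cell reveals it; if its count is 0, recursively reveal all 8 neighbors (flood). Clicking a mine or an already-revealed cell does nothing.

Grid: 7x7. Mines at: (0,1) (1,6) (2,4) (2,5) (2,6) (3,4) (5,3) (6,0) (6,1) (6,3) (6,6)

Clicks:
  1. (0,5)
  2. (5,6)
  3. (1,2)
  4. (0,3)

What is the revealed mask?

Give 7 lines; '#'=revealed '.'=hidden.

Click 1 (0,5) count=1: revealed 1 new [(0,5)] -> total=1
Click 2 (5,6) count=1: revealed 1 new [(5,6)] -> total=2
Click 3 (1,2) count=1: revealed 1 new [(1,2)] -> total=3
Click 4 (0,3) count=0: revealed 6 new [(0,2) (0,3) (0,4) (1,3) (1,4) (1,5)] -> total=9

Answer: ..####.
..####.
.......
.......
.......
......#
.......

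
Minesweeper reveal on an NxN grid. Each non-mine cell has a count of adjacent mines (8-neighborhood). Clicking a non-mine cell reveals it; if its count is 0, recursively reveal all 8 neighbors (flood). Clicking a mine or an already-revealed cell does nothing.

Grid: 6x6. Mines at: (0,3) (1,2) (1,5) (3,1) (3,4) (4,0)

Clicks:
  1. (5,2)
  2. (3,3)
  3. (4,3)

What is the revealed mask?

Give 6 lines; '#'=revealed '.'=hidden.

Click 1 (5,2) count=0: revealed 10 new [(4,1) (4,2) (4,3) (4,4) (4,5) (5,1) (5,2) (5,3) (5,4) (5,5)] -> total=10
Click 2 (3,3) count=1: revealed 1 new [(3,3)] -> total=11
Click 3 (4,3) count=1: revealed 0 new [(none)] -> total=11

Answer: ......
......
......
...#..
.#####
.#####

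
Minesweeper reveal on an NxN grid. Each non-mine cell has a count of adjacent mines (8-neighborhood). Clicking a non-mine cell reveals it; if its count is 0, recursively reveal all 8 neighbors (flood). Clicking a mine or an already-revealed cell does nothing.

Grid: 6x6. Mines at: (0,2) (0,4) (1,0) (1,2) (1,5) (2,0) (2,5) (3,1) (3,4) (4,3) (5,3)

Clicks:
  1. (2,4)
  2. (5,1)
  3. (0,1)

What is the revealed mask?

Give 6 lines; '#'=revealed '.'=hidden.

Click 1 (2,4) count=3: revealed 1 new [(2,4)] -> total=1
Click 2 (5,1) count=0: revealed 6 new [(4,0) (4,1) (4,2) (5,0) (5,1) (5,2)] -> total=7
Click 3 (0,1) count=3: revealed 1 new [(0,1)] -> total=8

Answer: .#....
......
....#.
......
###...
###...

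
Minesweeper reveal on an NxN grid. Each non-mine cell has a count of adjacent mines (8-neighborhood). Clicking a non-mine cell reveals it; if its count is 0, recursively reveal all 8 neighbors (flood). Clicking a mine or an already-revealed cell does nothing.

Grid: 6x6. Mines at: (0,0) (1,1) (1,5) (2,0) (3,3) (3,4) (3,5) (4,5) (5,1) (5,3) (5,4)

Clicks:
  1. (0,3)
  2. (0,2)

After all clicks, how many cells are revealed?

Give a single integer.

Answer: 9

Derivation:
Click 1 (0,3) count=0: revealed 9 new [(0,2) (0,3) (0,4) (1,2) (1,3) (1,4) (2,2) (2,3) (2,4)] -> total=9
Click 2 (0,2) count=1: revealed 0 new [(none)] -> total=9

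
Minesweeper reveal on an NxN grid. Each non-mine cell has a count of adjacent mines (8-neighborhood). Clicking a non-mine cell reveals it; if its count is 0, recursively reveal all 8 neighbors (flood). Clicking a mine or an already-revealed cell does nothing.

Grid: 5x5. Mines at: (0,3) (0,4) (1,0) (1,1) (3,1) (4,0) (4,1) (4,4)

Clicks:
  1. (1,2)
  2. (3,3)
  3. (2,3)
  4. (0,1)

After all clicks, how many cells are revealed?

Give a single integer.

Answer: 10

Derivation:
Click 1 (1,2) count=2: revealed 1 new [(1,2)] -> total=1
Click 2 (3,3) count=1: revealed 1 new [(3,3)] -> total=2
Click 3 (2,3) count=0: revealed 7 new [(1,3) (1,4) (2,2) (2,3) (2,4) (3,2) (3,4)] -> total=9
Click 4 (0,1) count=2: revealed 1 new [(0,1)] -> total=10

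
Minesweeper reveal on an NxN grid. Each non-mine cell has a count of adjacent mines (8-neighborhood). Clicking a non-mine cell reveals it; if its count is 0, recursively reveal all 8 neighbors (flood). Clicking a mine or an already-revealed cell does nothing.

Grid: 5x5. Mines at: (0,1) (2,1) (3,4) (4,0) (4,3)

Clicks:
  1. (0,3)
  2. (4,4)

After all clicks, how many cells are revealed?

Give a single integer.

Click 1 (0,3) count=0: revealed 9 new [(0,2) (0,3) (0,4) (1,2) (1,3) (1,4) (2,2) (2,3) (2,4)] -> total=9
Click 2 (4,4) count=2: revealed 1 new [(4,4)] -> total=10

Answer: 10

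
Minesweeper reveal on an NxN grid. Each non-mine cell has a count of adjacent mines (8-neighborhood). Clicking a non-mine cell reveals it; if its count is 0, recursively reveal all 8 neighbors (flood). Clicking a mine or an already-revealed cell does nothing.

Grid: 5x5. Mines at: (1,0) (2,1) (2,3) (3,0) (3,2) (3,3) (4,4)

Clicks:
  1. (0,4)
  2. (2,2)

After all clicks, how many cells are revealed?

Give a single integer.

Click 1 (0,4) count=0: revealed 8 new [(0,1) (0,2) (0,3) (0,4) (1,1) (1,2) (1,3) (1,4)] -> total=8
Click 2 (2,2) count=4: revealed 1 new [(2,2)] -> total=9

Answer: 9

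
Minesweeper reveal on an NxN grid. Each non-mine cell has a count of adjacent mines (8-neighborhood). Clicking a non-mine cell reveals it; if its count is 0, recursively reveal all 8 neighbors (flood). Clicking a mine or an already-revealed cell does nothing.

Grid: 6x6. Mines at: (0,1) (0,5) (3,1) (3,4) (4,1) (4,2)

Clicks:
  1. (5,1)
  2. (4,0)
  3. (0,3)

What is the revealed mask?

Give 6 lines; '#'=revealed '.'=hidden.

Answer: ..###.
..###.
..###.
......
#.....
.#....

Derivation:
Click 1 (5,1) count=2: revealed 1 new [(5,1)] -> total=1
Click 2 (4,0) count=2: revealed 1 new [(4,0)] -> total=2
Click 3 (0,3) count=0: revealed 9 new [(0,2) (0,3) (0,4) (1,2) (1,3) (1,4) (2,2) (2,3) (2,4)] -> total=11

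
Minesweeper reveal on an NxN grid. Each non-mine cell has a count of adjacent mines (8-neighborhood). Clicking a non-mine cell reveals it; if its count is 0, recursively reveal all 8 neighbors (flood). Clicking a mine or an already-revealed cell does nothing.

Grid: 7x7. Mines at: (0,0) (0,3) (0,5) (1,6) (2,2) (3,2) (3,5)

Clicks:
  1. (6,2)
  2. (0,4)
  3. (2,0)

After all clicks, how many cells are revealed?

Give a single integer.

Answer: 28

Derivation:
Click 1 (6,2) count=0: revealed 27 new [(1,0) (1,1) (2,0) (2,1) (3,0) (3,1) (4,0) (4,1) (4,2) (4,3) (4,4) (4,5) (4,6) (5,0) (5,1) (5,2) (5,3) (5,4) (5,5) (5,6) (6,0) (6,1) (6,2) (6,3) (6,4) (6,5) (6,6)] -> total=27
Click 2 (0,4) count=2: revealed 1 new [(0,4)] -> total=28
Click 3 (2,0) count=0: revealed 0 new [(none)] -> total=28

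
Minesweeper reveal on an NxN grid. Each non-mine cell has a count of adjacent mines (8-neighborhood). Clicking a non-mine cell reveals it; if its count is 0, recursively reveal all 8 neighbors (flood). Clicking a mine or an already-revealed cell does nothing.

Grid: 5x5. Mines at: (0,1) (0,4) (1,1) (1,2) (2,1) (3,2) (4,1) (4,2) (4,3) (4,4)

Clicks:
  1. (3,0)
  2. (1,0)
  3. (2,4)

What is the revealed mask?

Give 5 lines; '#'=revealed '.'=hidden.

Answer: .....
#..##
...##
#..##
.....

Derivation:
Click 1 (3,0) count=2: revealed 1 new [(3,0)] -> total=1
Click 2 (1,0) count=3: revealed 1 new [(1,0)] -> total=2
Click 3 (2,4) count=0: revealed 6 new [(1,3) (1,4) (2,3) (2,4) (3,3) (3,4)] -> total=8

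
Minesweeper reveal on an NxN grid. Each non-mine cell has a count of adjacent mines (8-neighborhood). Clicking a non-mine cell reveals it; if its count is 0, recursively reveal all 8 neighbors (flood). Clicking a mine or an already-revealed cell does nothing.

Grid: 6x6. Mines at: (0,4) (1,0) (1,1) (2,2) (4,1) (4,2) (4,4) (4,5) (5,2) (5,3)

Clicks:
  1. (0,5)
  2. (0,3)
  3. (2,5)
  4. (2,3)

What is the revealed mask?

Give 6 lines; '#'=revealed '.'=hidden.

Click 1 (0,5) count=1: revealed 1 new [(0,5)] -> total=1
Click 2 (0,3) count=1: revealed 1 new [(0,3)] -> total=2
Click 3 (2,5) count=0: revealed 9 new [(1,3) (1,4) (1,5) (2,3) (2,4) (2,5) (3,3) (3,4) (3,5)] -> total=11
Click 4 (2,3) count=1: revealed 0 new [(none)] -> total=11

Answer: ...#.#
...###
...###
...###
......
......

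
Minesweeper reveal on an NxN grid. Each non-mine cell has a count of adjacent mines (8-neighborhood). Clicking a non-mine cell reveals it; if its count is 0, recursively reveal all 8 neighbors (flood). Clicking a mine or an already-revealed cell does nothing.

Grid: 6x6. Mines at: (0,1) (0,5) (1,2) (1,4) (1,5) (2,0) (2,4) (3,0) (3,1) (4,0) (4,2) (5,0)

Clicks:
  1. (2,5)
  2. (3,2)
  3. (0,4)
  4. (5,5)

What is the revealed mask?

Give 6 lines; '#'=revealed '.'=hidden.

Answer: ....#.
......
.....#
..####
...###
...###

Derivation:
Click 1 (2,5) count=3: revealed 1 new [(2,5)] -> total=1
Click 2 (3,2) count=2: revealed 1 new [(3,2)] -> total=2
Click 3 (0,4) count=3: revealed 1 new [(0,4)] -> total=3
Click 4 (5,5) count=0: revealed 9 new [(3,3) (3,4) (3,5) (4,3) (4,4) (4,5) (5,3) (5,4) (5,5)] -> total=12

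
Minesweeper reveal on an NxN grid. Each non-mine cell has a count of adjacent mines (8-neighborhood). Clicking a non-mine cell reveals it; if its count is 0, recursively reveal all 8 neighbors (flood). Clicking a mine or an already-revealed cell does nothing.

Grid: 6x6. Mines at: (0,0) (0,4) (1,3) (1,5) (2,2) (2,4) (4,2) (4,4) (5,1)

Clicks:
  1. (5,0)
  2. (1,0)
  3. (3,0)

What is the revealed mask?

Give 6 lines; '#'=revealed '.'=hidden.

Answer: ......
##....
##....
##....
##....
#.....

Derivation:
Click 1 (5,0) count=1: revealed 1 new [(5,0)] -> total=1
Click 2 (1,0) count=1: revealed 1 new [(1,0)] -> total=2
Click 3 (3,0) count=0: revealed 7 new [(1,1) (2,0) (2,1) (3,0) (3,1) (4,0) (4,1)] -> total=9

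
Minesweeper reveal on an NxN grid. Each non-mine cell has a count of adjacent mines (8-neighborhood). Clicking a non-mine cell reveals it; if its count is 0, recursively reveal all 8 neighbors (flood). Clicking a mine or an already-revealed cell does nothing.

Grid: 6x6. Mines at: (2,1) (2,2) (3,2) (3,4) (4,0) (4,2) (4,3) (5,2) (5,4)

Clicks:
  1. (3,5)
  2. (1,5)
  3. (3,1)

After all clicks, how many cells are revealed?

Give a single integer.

Answer: 17

Derivation:
Click 1 (3,5) count=1: revealed 1 new [(3,5)] -> total=1
Click 2 (1,5) count=0: revealed 15 new [(0,0) (0,1) (0,2) (0,3) (0,4) (0,5) (1,0) (1,1) (1,2) (1,3) (1,4) (1,5) (2,3) (2,4) (2,5)] -> total=16
Click 3 (3,1) count=5: revealed 1 new [(3,1)] -> total=17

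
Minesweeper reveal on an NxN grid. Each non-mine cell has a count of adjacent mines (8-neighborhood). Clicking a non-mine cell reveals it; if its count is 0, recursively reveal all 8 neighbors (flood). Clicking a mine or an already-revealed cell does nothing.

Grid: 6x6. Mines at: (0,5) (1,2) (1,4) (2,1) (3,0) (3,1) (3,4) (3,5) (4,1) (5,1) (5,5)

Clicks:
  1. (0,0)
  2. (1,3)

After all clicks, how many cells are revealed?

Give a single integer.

Answer: 5

Derivation:
Click 1 (0,0) count=0: revealed 4 new [(0,0) (0,1) (1,0) (1,1)] -> total=4
Click 2 (1,3) count=2: revealed 1 new [(1,3)] -> total=5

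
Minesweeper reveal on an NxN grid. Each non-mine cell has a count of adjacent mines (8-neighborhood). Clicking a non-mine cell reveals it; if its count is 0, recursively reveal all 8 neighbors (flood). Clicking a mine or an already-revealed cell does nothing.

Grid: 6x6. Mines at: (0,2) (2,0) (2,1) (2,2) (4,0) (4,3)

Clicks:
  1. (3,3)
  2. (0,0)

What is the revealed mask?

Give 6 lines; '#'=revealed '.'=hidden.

Click 1 (3,3) count=2: revealed 1 new [(3,3)] -> total=1
Click 2 (0,0) count=0: revealed 4 new [(0,0) (0,1) (1,0) (1,1)] -> total=5

Answer: ##....
##....
......
...#..
......
......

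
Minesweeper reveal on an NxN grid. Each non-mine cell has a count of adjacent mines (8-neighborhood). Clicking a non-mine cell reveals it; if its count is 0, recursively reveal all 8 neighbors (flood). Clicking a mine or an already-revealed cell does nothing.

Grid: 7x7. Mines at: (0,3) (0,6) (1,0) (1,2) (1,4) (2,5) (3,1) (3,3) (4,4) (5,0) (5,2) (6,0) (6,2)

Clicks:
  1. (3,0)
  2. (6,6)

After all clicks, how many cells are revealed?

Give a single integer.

Click 1 (3,0) count=1: revealed 1 new [(3,0)] -> total=1
Click 2 (6,6) count=0: revealed 12 new [(3,5) (3,6) (4,5) (4,6) (5,3) (5,4) (5,5) (5,6) (6,3) (6,4) (6,5) (6,6)] -> total=13

Answer: 13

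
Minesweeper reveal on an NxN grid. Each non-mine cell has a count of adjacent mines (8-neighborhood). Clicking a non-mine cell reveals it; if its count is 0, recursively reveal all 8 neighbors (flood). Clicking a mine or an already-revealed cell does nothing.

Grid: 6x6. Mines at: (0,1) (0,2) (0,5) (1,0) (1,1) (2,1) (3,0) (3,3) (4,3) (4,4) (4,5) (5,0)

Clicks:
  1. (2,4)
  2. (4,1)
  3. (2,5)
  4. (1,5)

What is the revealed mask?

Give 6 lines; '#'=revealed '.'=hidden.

Answer: ......
....##
....##
....##
.#....
......

Derivation:
Click 1 (2,4) count=1: revealed 1 new [(2,4)] -> total=1
Click 2 (4,1) count=2: revealed 1 new [(4,1)] -> total=2
Click 3 (2,5) count=0: revealed 5 new [(1,4) (1,5) (2,5) (3,4) (3,5)] -> total=7
Click 4 (1,5) count=1: revealed 0 new [(none)] -> total=7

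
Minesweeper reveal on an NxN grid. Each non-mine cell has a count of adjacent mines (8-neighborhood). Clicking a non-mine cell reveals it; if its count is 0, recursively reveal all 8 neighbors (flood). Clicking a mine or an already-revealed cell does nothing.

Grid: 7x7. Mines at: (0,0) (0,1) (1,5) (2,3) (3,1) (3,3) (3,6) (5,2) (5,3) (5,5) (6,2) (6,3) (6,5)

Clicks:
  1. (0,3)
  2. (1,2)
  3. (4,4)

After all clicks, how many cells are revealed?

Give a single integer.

Click 1 (0,3) count=0: revealed 6 new [(0,2) (0,3) (0,4) (1,2) (1,3) (1,4)] -> total=6
Click 2 (1,2) count=2: revealed 0 new [(none)] -> total=6
Click 3 (4,4) count=3: revealed 1 new [(4,4)] -> total=7

Answer: 7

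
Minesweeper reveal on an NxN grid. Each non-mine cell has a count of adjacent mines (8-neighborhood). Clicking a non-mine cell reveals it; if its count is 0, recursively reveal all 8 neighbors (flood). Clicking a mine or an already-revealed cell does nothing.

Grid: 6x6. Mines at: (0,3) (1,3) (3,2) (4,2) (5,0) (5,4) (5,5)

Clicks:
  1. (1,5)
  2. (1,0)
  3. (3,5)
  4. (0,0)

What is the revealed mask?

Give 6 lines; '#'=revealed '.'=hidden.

Click 1 (1,5) count=0: revealed 13 new [(0,4) (0,5) (1,4) (1,5) (2,3) (2,4) (2,5) (3,3) (3,4) (3,5) (4,3) (4,4) (4,5)] -> total=13
Click 2 (1,0) count=0: revealed 13 new [(0,0) (0,1) (0,2) (1,0) (1,1) (1,2) (2,0) (2,1) (2,2) (3,0) (3,1) (4,0) (4,1)] -> total=26
Click 3 (3,5) count=0: revealed 0 new [(none)] -> total=26
Click 4 (0,0) count=0: revealed 0 new [(none)] -> total=26

Answer: ###.##
###.##
######
##.###
##.###
......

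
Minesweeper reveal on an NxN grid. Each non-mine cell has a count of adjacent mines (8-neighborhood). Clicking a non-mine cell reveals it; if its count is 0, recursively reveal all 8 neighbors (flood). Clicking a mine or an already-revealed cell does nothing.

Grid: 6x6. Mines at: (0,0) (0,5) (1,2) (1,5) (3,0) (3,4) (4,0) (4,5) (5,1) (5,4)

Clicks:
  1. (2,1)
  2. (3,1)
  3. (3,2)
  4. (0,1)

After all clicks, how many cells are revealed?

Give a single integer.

Click 1 (2,1) count=2: revealed 1 new [(2,1)] -> total=1
Click 2 (3,1) count=2: revealed 1 new [(3,1)] -> total=2
Click 3 (3,2) count=0: revealed 7 new [(2,2) (2,3) (3,2) (3,3) (4,1) (4,2) (4,3)] -> total=9
Click 4 (0,1) count=2: revealed 1 new [(0,1)] -> total=10

Answer: 10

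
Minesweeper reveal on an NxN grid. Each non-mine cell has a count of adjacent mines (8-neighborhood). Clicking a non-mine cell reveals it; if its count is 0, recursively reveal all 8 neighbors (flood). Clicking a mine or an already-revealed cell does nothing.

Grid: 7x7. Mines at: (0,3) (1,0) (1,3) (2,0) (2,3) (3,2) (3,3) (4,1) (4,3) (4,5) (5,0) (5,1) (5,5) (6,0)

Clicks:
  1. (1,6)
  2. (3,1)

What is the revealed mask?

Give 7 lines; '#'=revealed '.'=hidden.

Click 1 (1,6) count=0: revealed 12 new [(0,4) (0,5) (0,6) (1,4) (1,5) (1,6) (2,4) (2,5) (2,6) (3,4) (3,5) (3,6)] -> total=12
Click 2 (3,1) count=3: revealed 1 new [(3,1)] -> total=13

Answer: ....###
....###
....###
.#..###
.......
.......
.......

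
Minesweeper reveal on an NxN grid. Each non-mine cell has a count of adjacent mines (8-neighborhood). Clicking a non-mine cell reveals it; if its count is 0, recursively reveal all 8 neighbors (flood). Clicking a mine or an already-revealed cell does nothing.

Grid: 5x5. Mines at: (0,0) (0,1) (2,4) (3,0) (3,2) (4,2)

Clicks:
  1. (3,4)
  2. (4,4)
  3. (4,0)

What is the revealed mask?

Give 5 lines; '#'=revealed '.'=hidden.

Click 1 (3,4) count=1: revealed 1 new [(3,4)] -> total=1
Click 2 (4,4) count=0: revealed 3 new [(3,3) (4,3) (4,4)] -> total=4
Click 3 (4,0) count=1: revealed 1 new [(4,0)] -> total=5

Answer: .....
.....
.....
...##
#..##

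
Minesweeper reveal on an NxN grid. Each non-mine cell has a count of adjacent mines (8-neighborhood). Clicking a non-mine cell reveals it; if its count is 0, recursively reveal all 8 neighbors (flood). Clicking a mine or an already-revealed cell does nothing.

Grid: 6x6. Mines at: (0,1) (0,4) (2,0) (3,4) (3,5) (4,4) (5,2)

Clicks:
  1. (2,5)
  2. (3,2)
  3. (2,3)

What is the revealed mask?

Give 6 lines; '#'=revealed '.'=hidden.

Click 1 (2,5) count=2: revealed 1 new [(2,5)] -> total=1
Click 2 (3,2) count=0: revealed 12 new [(1,1) (1,2) (1,3) (2,1) (2,2) (2,3) (3,1) (3,2) (3,3) (4,1) (4,2) (4,3)] -> total=13
Click 3 (2,3) count=1: revealed 0 new [(none)] -> total=13

Answer: ......
.###..
.###.#
.###..
.###..
......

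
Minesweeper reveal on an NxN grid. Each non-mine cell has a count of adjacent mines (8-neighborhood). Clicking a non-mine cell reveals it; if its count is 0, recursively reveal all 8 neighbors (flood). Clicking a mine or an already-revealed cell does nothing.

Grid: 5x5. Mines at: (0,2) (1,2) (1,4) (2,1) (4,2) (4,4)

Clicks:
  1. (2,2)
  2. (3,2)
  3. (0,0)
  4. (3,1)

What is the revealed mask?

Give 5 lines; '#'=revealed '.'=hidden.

Answer: ##...
##...
..#..
.##..
.....

Derivation:
Click 1 (2,2) count=2: revealed 1 new [(2,2)] -> total=1
Click 2 (3,2) count=2: revealed 1 new [(3,2)] -> total=2
Click 3 (0,0) count=0: revealed 4 new [(0,0) (0,1) (1,0) (1,1)] -> total=6
Click 4 (3,1) count=2: revealed 1 new [(3,1)] -> total=7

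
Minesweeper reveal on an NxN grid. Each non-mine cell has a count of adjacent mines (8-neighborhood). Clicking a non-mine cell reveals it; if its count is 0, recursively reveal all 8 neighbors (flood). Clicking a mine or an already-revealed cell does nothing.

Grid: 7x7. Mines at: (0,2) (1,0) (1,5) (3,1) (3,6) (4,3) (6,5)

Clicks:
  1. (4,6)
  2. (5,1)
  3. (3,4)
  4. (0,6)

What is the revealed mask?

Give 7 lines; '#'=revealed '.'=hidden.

Click 1 (4,6) count=1: revealed 1 new [(4,6)] -> total=1
Click 2 (5,1) count=0: revealed 13 new [(4,0) (4,1) (4,2) (5,0) (5,1) (5,2) (5,3) (5,4) (6,0) (6,1) (6,2) (6,3) (6,4)] -> total=14
Click 3 (3,4) count=1: revealed 1 new [(3,4)] -> total=15
Click 4 (0,6) count=1: revealed 1 new [(0,6)] -> total=16

Answer: ......#
.......
.......
....#..
###...#
#####..
#####..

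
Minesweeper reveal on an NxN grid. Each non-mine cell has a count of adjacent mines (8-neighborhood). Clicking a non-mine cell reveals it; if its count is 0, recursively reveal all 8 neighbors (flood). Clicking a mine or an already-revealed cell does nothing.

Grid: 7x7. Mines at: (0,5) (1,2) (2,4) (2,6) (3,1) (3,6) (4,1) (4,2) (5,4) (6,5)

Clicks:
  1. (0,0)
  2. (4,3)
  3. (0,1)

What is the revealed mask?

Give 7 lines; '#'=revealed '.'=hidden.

Click 1 (0,0) count=0: revealed 6 new [(0,0) (0,1) (1,0) (1,1) (2,0) (2,1)] -> total=6
Click 2 (4,3) count=2: revealed 1 new [(4,3)] -> total=7
Click 3 (0,1) count=1: revealed 0 new [(none)] -> total=7

Answer: ##.....
##.....
##.....
.......
...#...
.......
.......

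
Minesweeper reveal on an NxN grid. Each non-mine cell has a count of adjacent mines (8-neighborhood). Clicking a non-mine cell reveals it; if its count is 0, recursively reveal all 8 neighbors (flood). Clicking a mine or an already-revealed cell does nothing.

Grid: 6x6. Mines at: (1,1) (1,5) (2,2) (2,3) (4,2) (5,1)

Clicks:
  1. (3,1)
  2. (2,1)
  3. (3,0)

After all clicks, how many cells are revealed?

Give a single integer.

Click 1 (3,1) count=2: revealed 1 new [(3,1)] -> total=1
Click 2 (2,1) count=2: revealed 1 new [(2,1)] -> total=2
Click 3 (3,0) count=0: revealed 4 new [(2,0) (3,0) (4,0) (4,1)] -> total=6

Answer: 6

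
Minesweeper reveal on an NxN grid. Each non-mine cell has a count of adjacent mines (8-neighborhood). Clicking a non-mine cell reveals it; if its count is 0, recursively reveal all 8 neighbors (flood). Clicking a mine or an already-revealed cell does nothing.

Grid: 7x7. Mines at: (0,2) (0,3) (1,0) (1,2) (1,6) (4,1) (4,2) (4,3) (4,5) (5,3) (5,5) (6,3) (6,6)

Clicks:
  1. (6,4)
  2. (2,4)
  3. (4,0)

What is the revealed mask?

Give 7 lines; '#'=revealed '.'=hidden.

Click 1 (6,4) count=3: revealed 1 new [(6,4)] -> total=1
Click 2 (2,4) count=0: revealed 9 new [(1,3) (1,4) (1,5) (2,3) (2,4) (2,5) (3,3) (3,4) (3,5)] -> total=10
Click 3 (4,0) count=1: revealed 1 new [(4,0)] -> total=11

Answer: .......
...###.
...###.
...###.
#......
.......
....#..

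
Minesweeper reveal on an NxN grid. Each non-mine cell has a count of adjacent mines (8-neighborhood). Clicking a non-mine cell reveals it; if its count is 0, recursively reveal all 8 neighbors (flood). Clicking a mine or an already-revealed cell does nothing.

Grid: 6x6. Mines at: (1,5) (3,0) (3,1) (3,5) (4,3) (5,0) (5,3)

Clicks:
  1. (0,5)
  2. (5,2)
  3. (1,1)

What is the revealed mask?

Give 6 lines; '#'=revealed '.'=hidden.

Answer: ######
#####.
#####.
..###.
......
..#...

Derivation:
Click 1 (0,5) count=1: revealed 1 new [(0,5)] -> total=1
Click 2 (5,2) count=2: revealed 1 new [(5,2)] -> total=2
Click 3 (1,1) count=0: revealed 18 new [(0,0) (0,1) (0,2) (0,3) (0,4) (1,0) (1,1) (1,2) (1,3) (1,4) (2,0) (2,1) (2,2) (2,3) (2,4) (3,2) (3,3) (3,4)] -> total=20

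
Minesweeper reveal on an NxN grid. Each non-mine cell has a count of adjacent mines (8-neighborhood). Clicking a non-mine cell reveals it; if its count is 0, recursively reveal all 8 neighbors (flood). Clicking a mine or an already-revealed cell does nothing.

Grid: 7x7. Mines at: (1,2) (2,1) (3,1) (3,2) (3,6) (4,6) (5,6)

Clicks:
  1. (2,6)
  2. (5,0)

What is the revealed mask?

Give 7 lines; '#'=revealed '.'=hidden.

Answer: ...####
...####
...####
...###.
######.
######.
######.

Derivation:
Click 1 (2,6) count=1: revealed 1 new [(2,6)] -> total=1
Click 2 (5,0) count=0: revealed 32 new [(0,3) (0,4) (0,5) (0,6) (1,3) (1,4) (1,5) (1,6) (2,3) (2,4) (2,5) (3,3) (3,4) (3,5) (4,0) (4,1) (4,2) (4,3) (4,4) (4,5) (5,0) (5,1) (5,2) (5,3) (5,4) (5,5) (6,0) (6,1) (6,2) (6,3) (6,4) (6,5)] -> total=33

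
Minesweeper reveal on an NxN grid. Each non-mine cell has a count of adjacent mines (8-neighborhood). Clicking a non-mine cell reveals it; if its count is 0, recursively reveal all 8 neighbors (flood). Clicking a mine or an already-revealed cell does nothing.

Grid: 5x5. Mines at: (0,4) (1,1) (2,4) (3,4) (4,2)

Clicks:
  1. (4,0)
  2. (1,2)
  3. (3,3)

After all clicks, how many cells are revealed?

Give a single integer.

Click 1 (4,0) count=0: revealed 6 new [(2,0) (2,1) (3,0) (3,1) (4,0) (4,1)] -> total=6
Click 2 (1,2) count=1: revealed 1 new [(1,2)] -> total=7
Click 3 (3,3) count=3: revealed 1 new [(3,3)] -> total=8

Answer: 8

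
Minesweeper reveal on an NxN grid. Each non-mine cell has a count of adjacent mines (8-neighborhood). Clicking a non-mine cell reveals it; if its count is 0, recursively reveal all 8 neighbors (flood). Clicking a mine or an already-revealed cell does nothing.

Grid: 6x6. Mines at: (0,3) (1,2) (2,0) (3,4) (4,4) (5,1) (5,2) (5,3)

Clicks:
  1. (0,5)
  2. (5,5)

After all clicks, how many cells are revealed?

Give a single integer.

Click 1 (0,5) count=0: revealed 6 new [(0,4) (0,5) (1,4) (1,5) (2,4) (2,5)] -> total=6
Click 2 (5,5) count=1: revealed 1 new [(5,5)] -> total=7

Answer: 7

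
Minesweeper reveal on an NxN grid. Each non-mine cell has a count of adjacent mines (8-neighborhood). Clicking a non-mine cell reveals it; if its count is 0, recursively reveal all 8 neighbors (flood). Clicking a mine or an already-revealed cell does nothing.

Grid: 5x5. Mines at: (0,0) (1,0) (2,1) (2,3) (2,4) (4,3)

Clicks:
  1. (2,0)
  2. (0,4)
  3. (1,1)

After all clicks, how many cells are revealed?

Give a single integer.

Click 1 (2,0) count=2: revealed 1 new [(2,0)] -> total=1
Click 2 (0,4) count=0: revealed 8 new [(0,1) (0,2) (0,3) (0,4) (1,1) (1,2) (1,3) (1,4)] -> total=9
Click 3 (1,1) count=3: revealed 0 new [(none)] -> total=9

Answer: 9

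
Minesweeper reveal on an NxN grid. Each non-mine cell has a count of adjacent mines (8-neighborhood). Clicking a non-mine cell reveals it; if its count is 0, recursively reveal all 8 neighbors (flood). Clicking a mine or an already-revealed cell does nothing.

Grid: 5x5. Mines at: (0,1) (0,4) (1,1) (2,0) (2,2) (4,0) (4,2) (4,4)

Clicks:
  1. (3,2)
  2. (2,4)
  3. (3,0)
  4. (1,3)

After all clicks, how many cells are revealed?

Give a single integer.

Click 1 (3,2) count=2: revealed 1 new [(3,2)] -> total=1
Click 2 (2,4) count=0: revealed 6 new [(1,3) (1,4) (2,3) (2,4) (3,3) (3,4)] -> total=7
Click 3 (3,0) count=2: revealed 1 new [(3,0)] -> total=8
Click 4 (1,3) count=2: revealed 0 new [(none)] -> total=8

Answer: 8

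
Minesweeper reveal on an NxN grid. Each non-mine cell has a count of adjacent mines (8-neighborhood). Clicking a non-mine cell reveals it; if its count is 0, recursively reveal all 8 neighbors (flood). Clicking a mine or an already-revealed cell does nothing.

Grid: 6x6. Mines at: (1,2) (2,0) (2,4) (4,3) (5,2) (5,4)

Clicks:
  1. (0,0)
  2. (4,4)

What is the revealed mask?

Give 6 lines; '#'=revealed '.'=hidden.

Answer: ##....
##....
......
......
....#.
......

Derivation:
Click 1 (0,0) count=0: revealed 4 new [(0,0) (0,1) (1,0) (1,1)] -> total=4
Click 2 (4,4) count=2: revealed 1 new [(4,4)] -> total=5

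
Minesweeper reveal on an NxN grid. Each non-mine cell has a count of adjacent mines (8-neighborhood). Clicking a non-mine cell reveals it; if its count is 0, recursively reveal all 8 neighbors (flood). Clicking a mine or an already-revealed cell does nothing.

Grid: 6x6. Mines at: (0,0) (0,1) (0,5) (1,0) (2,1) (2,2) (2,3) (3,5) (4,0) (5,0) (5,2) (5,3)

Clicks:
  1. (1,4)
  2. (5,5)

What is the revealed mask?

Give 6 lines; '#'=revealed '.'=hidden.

Click 1 (1,4) count=2: revealed 1 new [(1,4)] -> total=1
Click 2 (5,5) count=0: revealed 4 new [(4,4) (4,5) (5,4) (5,5)] -> total=5

Answer: ......
....#.
......
......
....##
....##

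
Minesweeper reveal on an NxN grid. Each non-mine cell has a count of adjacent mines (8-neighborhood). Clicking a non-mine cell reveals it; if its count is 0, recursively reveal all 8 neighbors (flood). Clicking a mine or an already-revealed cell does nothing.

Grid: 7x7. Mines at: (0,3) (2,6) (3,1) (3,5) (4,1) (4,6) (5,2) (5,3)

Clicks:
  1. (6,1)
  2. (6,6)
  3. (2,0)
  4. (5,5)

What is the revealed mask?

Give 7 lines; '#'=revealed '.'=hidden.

Click 1 (6,1) count=1: revealed 1 new [(6,1)] -> total=1
Click 2 (6,6) count=0: revealed 6 new [(5,4) (5,5) (5,6) (6,4) (6,5) (6,6)] -> total=7
Click 3 (2,0) count=1: revealed 1 new [(2,0)] -> total=8
Click 4 (5,5) count=1: revealed 0 new [(none)] -> total=8

Answer: .......
.......
#......
.......
.......
....###
.#..###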